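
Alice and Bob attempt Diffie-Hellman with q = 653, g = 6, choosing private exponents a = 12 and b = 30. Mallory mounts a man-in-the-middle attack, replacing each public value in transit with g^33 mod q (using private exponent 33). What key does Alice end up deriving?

Alice receives Mallory's public value M = 6^33 mod 653 instead of the honest one.
6^1 ≡ 6 (mod 653)
6^2 = (6^1)^2 ≡ 6^2 = 36 ≡ 36 (mod 653)
6^4 = (6^2)^2 ≡ 36^2 = 1296 ≡ 643 (mod 653)
6^8 = (6^4)^2 ≡ 643^2 = 413449 ≡ 100 (mod 653)
6^16 = (6^8)^2 ≡ 100^2 = 10000 ≡ 205 (mod 653)
6^32 = (6^16)^2 ≡ 205^2 = 42025 ≡ 233 (mod 653)
6^33 = 6^32 · 6^1 ≡ 233 · 6 ≡ 92 (mod 653).
So M = 92. Alice computes K = M^12 mod 653.
92^1 ≡ 92 (mod 653)
92^2 = (92^1)^2 ≡ 92^2 = 8464 ≡ 628 (mod 653)
92^4 = (92^2)^2 ≡ 628^2 = 394384 ≡ 625 (mod 653)
92^8 = (92^4)^2 ≡ 625^2 = 390625 ≡ 131 (mod 653)
92^12 = 92^8 · 92^4 ≡ 131 · 625 ≡ 250 (mod 653).

250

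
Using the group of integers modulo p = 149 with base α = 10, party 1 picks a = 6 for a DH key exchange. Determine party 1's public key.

Public value = 10^6 (mod 149).
10^1 ≡ 10 (mod 149)
10^2 = (10^1)^2 ≡ 10^2 = 100 ≡ 100 (mod 149)
10^4 = (10^2)^2 ≡ 100^2 = 10000 ≡ 17 (mod 149)
10^6 = 10^4 · 10^2 ≡ 17 · 100 ≡ 61 (mod 149).

61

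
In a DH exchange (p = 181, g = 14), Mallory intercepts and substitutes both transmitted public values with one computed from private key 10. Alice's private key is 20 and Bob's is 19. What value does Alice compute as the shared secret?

65

Alice receives Mallory's public value M = 14^10 mod 181 instead of the honest one.
14^1 ≡ 14 (mod 181)
14^2 = (14^1)^2 ≡ 14^2 = 196 ≡ 15 (mod 181)
14^4 = (14^2)^2 ≡ 15^2 = 225 ≡ 44 (mod 181)
14^8 = (14^4)^2 ≡ 44^2 = 1936 ≡ 126 (mod 181)
14^10 = 14^8 · 14^2 ≡ 126 · 15 ≡ 80 (mod 181).
So M = 80. Alice computes K = M^20 mod 181.
80^1 ≡ 80 (mod 181)
80^2 = (80^1)^2 ≡ 80^2 = 6400 ≡ 65 (mod 181)
80^4 = (80^2)^2 ≡ 65^2 = 4225 ≡ 62 (mod 181)
80^8 = (80^4)^2 ≡ 62^2 = 3844 ≡ 43 (mod 181)
80^16 = (80^8)^2 ≡ 43^2 = 1849 ≡ 39 (mod 181)
80^20 = 80^16 · 80^4 ≡ 39 · 62 ≡ 65 (mod 181).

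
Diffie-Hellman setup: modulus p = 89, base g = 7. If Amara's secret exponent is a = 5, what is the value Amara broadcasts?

75

Public value = 7^5 mod 89.
7^1 ≡ 7 (mod 89)
7^2 = (7^1)^2 ≡ 7^2 = 49 ≡ 49 (mod 89)
7^4 = (7^2)^2 ≡ 49^2 = 2401 ≡ 87 (mod 89)
7^5 = 7^4 · 7^1 ≡ 87 · 7 ≡ 75 (mod 89).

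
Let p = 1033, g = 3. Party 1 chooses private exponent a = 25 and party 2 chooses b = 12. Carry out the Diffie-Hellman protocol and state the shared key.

910

Party 1 sends A = g^a mod p = 3^25 mod 1033.
3^1 ≡ 3 (mod 1033)
3^2 = (3^1)^2 ≡ 3^2 = 9 ≡ 9 (mod 1033)
3^4 = (3^2)^2 ≡ 9^2 = 81 ≡ 81 (mod 1033)
3^8 = (3^4)^2 ≡ 81^2 = 6561 ≡ 363 (mod 1033)
3^16 = (3^8)^2 ≡ 363^2 = 131769 ≡ 578 (mod 1033)
3^25 = 3^16 · 3^8 · 3^1 ≡ 578 · 363 · 3 ≡ 345 (mod 1033).
So A = 345. Party 2 then computes K = A^b mod p = 345^12 mod 1033.
345^1 ≡ 345 (mod 1033)
345^2 = (345^1)^2 ≡ 345^2 = 119025 ≡ 230 (mod 1033)
345^4 = (345^2)^2 ≡ 230^2 = 52900 ≡ 217 (mod 1033)
345^8 = (345^4)^2 ≡ 217^2 = 47089 ≡ 604 (mod 1033)
345^12 = 345^8 · 345^4 ≡ 604 · 217 ≡ 910 (mod 1033).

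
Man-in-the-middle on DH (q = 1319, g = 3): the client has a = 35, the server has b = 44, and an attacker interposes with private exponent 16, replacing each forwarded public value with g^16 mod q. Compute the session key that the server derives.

The server receives an attacker's public value M = 3^16 mod 1319 instead of the honest one.
3^1 ≡ 3 (mod 1319)
3^2 = (3^1)^2 ≡ 3^2 = 9 ≡ 9 (mod 1319)
3^4 = (3^2)^2 ≡ 9^2 = 81 ≡ 81 (mod 1319)
3^8 = (3^4)^2 ≡ 81^2 = 6561 ≡ 1285 (mod 1319)
3^16 = (3^8)^2 ≡ 1285^2 = 1651225 ≡ 1156 (mod 1319)
So M = 1156. The server computes K = M^44 mod 1319.
1156^1 ≡ 1156 (mod 1319)
1156^2 = (1156^1)^2 ≡ 1156^2 = 1336336 ≡ 189 (mod 1319)
1156^4 = (1156^2)^2 ≡ 189^2 = 35721 ≡ 108 (mod 1319)
1156^8 = (1156^4)^2 ≡ 108^2 = 11664 ≡ 1112 (mod 1319)
1156^16 = (1156^8)^2 ≡ 1112^2 = 1236544 ≡ 641 (mod 1319)
1156^32 = (1156^16)^2 ≡ 641^2 = 410881 ≡ 672 (mod 1319)
1156^44 = 1156^32 · 1156^8 · 1156^4 ≡ 672 · 1112 · 108 ≡ 178 (mod 1319).

178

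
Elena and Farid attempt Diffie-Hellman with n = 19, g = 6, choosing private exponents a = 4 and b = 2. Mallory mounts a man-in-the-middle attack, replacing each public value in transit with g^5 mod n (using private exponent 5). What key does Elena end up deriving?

Elena receives Mallory's public value M = 6^5 mod 19 instead of the honest one.
6^1 ≡ 6 (mod 19)
6^2 = (6^1)^2 ≡ 6^2 = 36 ≡ 17 (mod 19)
6^4 = (6^2)^2 ≡ 17^2 = 289 ≡ 4 (mod 19)
6^5 = 6^4 · 6^1 ≡ 4 · 6 ≡ 5 (mod 19).
So M = 5. Elena computes K = M^4 mod 19.
5^1 ≡ 5 (mod 19)
5^2 = (5^1)^2 ≡ 5^2 = 25 ≡ 6 (mod 19)
5^4 = (5^2)^2 ≡ 6^2 = 36 ≡ 17 (mod 19)

17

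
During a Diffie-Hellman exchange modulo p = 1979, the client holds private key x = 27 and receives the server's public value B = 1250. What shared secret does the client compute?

1816

Shared key K = 1250^27 mod 1979.
1250^1 ≡ 1250 (mod 1979)
1250^2 = (1250^1)^2 ≡ 1250^2 = 1562500 ≡ 1069 (mod 1979)
1250^4 = (1250^2)^2 ≡ 1069^2 = 1142761 ≡ 878 (mod 1979)
1250^8 = (1250^4)^2 ≡ 878^2 = 770884 ≡ 1053 (mod 1979)
1250^16 = (1250^8)^2 ≡ 1053^2 = 1108809 ≡ 569 (mod 1979)
1250^27 = 1250^16 · 1250^8 · 1250^2 · 1250^1 ≡ 569 · 1053 · 1069 · 1250 ≡ 1816 (mod 1979).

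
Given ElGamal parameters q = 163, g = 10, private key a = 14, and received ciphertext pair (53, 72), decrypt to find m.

137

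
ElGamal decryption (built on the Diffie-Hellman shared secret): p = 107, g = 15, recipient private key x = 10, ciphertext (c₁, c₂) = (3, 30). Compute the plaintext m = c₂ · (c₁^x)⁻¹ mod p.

105

Shared mask s = c₁^x mod p = 3^10 mod 107.
3^1 ≡ 3 (mod 107)
3^2 = (3^1)^2 ≡ 3^2 = 9 ≡ 9 (mod 107)
3^4 = (3^2)^2 ≡ 9^2 = 81 ≡ 81 (mod 107)
3^8 = (3^4)^2 ≡ 81^2 = 6561 ≡ 34 (mod 107)
3^10 = 3^8 · 3^2 ≡ 34 · 9 ≡ 92 (mod 107).
So s = 92; s⁻¹ ≡ 57 (mod 107).
m = c₂ · s⁻¹ mod 107 = 30 · 57 mod 107 = 105.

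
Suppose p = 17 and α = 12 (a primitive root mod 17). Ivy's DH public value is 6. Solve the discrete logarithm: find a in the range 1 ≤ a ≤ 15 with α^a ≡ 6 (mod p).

Try successive powers of 12 modulo 17:
12^1 ≡ 12
12^2 ≡ 8
12^3 ≡ 11
12^4 ≡ 13
12^5 ≡ 3
12^6 ≡ 2
12^7 ≡ 7
12^8 ≡ 16
12^9 ≡ 5
12^10 ≡ 9
12^11 ≡ 6
Found: a = 11.

11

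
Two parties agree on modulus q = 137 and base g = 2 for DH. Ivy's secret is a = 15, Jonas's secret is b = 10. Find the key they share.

Jonas sends B = g^b mod q = 2^10 mod 137.
2^1 ≡ 2 (mod 137)
2^2 = (2^1)^2 ≡ 2^2 = 4 ≡ 4 (mod 137)
2^4 = (2^2)^2 ≡ 4^2 = 16 ≡ 16 (mod 137)
2^8 = (2^4)^2 ≡ 16^2 = 256 ≡ 119 (mod 137)
2^10 = 2^8 · 2^2 ≡ 119 · 4 ≡ 65 (mod 137).
So B = 65. Ivy then computes K = B^a mod q = 65^15 mod 137.
65^1 ≡ 65 (mod 137)
65^2 = (65^1)^2 ≡ 65^2 = 4225 ≡ 115 (mod 137)
65^4 = (65^2)^2 ≡ 115^2 = 13225 ≡ 73 (mod 137)
65^8 = (65^4)^2 ≡ 73^2 = 5329 ≡ 123 (mod 137)
65^15 = 65^8 · 65^4 · 65^2 · 65^1 ≡ 123 · 73 · 115 · 65 ≡ 81 (mod 137).

81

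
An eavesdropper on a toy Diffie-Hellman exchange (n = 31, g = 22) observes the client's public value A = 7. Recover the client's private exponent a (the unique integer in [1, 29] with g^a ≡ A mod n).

Try successive powers of 22 modulo 31:
22^1 ≡ 22
22^2 ≡ 19
22^3 ≡ 15
22^4 ≡ 20
22^5 ≡ 6
22^6 ≡ 8
22^7 ≡ 21
22^8 ≡ 28
22^9 ≡ 27
22^10 ≡ 5
22^11 ≡ 17
22^12 ≡ 2
22^13 ≡ 13
22^14 ≡ 7
Found: a = 14.

14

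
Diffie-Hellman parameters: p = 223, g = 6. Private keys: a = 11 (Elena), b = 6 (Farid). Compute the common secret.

Farid sends B = g^b mod p = 6^6 mod 223.
6^1 ≡ 6 (mod 223)
6^2 = (6^1)^2 ≡ 6^2 = 36 ≡ 36 (mod 223)
6^4 = (6^2)^2 ≡ 36^2 = 1296 ≡ 181 (mod 223)
6^6 = 6^4 · 6^2 ≡ 181 · 36 ≡ 49 (mod 223).
So B = 49. Elena then computes K = B^a mod p = 49^11 mod 223.
49^1 ≡ 49 (mod 223)
49^2 = (49^1)^2 ≡ 49^2 = 2401 ≡ 171 (mod 223)
49^4 = (49^2)^2 ≡ 171^2 = 29241 ≡ 28 (mod 223)
49^8 = (49^4)^2 ≡ 28^2 = 784 ≡ 115 (mod 223)
49^11 = 49^8 · 49^2 · 49^1 ≡ 115 · 171 · 49 ≡ 2 (mod 223).

2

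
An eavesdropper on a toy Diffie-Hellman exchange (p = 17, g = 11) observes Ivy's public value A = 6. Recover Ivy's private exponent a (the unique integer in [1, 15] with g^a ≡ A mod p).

9

Try successive powers of 11 modulo 17:
11^1 ≡ 11
11^2 ≡ 2
11^3 ≡ 5
11^4 ≡ 4
11^5 ≡ 10
11^6 ≡ 8
11^7 ≡ 3
11^8 ≡ 16
11^9 ≡ 6
Found: a = 9.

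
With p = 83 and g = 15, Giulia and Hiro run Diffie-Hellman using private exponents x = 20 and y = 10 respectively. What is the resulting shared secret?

31

Giulia sends A = g^x mod p = 15^20 mod 83.
15^1 ≡ 15 (mod 83)
15^2 = (15^1)^2 ≡ 15^2 = 225 ≡ 59 (mod 83)
15^4 = (15^2)^2 ≡ 59^2 = 3481 ≡ 78 (mod 83)
15^8 = (15^4)^2 ≡ 78^2 = 6084 ≡ 25 (mod 83)
15^16 = (15^8)^2 ≡ 25^2 = 625 ≡ 44 (mod 83)
15^20 = 15^16 · 15^4 ≡ 44 · 78 ≡ 29 (mod 83).
So A = 29. Hiro then computes K = A^y mod p = 29^10 mod 83.
29^1 ≡ 29 (mod 83)
29^2 = (29^1)^2 ≡ 29^2 = 841 ≡ 11 (mod 83)
29^4 = (29^2)^2 ≡ 11^2 = 121 ≡ 38 (mod 83)
29^8 = (29^4)^2 ≡ 38^2 = 1444 ≡ 33 (mod 83)
29^10 = 29^8 · 29^2 ≡ 33 · 11 ≡ 31 (mod 83).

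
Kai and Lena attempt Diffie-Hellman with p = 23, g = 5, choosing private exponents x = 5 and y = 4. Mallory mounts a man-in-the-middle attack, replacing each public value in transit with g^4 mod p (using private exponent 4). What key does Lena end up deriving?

Lena receives Mallory's public value M = 5^4 mod 23 instead of the honest one.
5^1 ≡ 5 (mod 23)
5^2 = (5^1)^2 ≡ 5^2 = 25 ≡ 2 (mod 23)
5^4 = (5^2)^2 ≡ 2^2 = 4 ≡ 4 (mod 23)
So M = 4. Lena computes K = M^4 mod 23.
4^1 ≡ 4 (mod 23)
4^2 = (4^1)^2 ≡ 4^2 = 16 ≡ 16 (mod 23)
4^4 = (4^2)^2 ≡ 16^2 = 256 ≡ 3 (mod 23)

3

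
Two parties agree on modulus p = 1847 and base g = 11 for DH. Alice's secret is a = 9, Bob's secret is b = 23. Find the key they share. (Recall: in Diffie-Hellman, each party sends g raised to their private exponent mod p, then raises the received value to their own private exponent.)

Bob sends B = g^b mod p = 11^23 mod 1847.
11^1 ≡ 11 (mod 1847)
11^2 = (11^1)^2 ≡ 11^2 = 121 ≡ 121 (mod 1847)
11^4 = (11^2)^2 ≡ 121^2 = 14641 ≡ 1712 (mod 1847)
11^8 = (11^4)^2 ≡ 1712^2 = 2930944 ≡ 1602 (mod 1847)
11^16 = (11^8)^2 ≡ 1602^2 = 2566404 ≡ 921 (mod 1847)
11^23 = 11^16 · 11^4 · 11^2 · 11^1 ≡ 921 · 1712 · 121 · 11 ≡ 1315 (mod 1847).
So B = 1315. Alice then computes K = B^a mod p = 1315^9 mod 1847.
1315^1 ≡ 1315 (mod 1847)
1315^2 = (1315^1)^2 ≡ 1315^2 = 1729225 ≡ 433 (mod 1847)
1315^4 = (1315^2)^2 ≡ 433^2 = 187489 ≡ 942 (mod 1847)
1315^8 = (1315^4)^2 ≡ 942^2 = 887364 ≡ 804 (mod 1847)
1315^9 = 1315^8 · 1315^1 ≡ 804 · 1315 ≡ 776 (mod 1847).

776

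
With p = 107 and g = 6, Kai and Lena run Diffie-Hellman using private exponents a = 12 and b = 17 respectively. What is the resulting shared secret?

81

Kai sends A = g^a mod p = 6^12 mod 107.
6^1 ≡ 6 (mod 107)
6^2 = (6^1)^2 ≡ 6^2 = 36 ≡ 36 (mod 107)
6^4 = (6^2)^2 ≡ 36^2 = 1296 ≡ 12 (mod 107)
6^8 = (6^4)^2 ≡ 12^2 = 144 ≡ 37 (mod 107)
6^12 = 6^8 · 6^4 ≡ 37 · 12 ≡ 16 (mod 107).
So A = 16. Lena then computes K = A^b mod p = 16^17 mod 107.
16^1 ≡ 16 (mod 107)
16^2 = (16^1)^2 ≡ 16^2 = 256 ≡ 42 (mod 107)
16^4 = (16^2)^2 ≡ 42^2 = 1764 ≡ 52 (mod 107)
16^8 = (16^4)^2 ≡ 52^2 = 2704 ≡ 29 (mod 107)
16^16 = (16^8)^2 ≡ 29^2 = 841 ≡ 92 (mod 107)
16^17 = 16^16 · 16^1 ≡ 92 · 16 ≡ 81 (mod 107).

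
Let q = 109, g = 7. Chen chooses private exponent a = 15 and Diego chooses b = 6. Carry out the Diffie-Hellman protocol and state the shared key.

63

Diego sends B = g^b mod q = 7^6 mod 109.
7^1 ≡ 7 (mod 109)
7^2 = (7^1)^2 ≡ 7^2 = 49 ≡ 49 (mod 109)
7^4 = (7^2)^2 ≡ 49^2 = 2401 ≡ 3 (mod 109)
7^6 = 7^4 · 7^2 ≡ 3 · 49 ≡ 38 (mod 109).
So B = 38. Chen then computes K = B^a mod q = 38^15 mod 109.
38^1 ≡ 38 (mod 109)
38^2 = (38^1)^2 ≡ 38^2 = 1444 ≡ 27 (mod 109)
38^4 = (38^2)^2 ≡ 27^2 = 729 ≡ 75 (mod 109)
38^8 = (38^4)^2 ≡ 75^2 = 5625 ≡ 66 (mod 109)
38^15 = 38^8 · 38^4 · 38^2 · 38^1 ≡ 66 · 75 · 27 · 38 ≡ 63 (mod 109).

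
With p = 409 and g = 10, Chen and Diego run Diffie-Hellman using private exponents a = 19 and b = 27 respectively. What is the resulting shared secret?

227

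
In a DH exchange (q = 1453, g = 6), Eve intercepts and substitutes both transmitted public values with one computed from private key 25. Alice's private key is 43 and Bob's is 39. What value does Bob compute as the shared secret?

960

Bob receives Eve's public value M = 6^25 mod 1453 instead of the honest one.
6^1 ≡ 6 (mod 1453)
6^2 = (6^1)^2 ≡ 6^2 = 36 ≡ 36 (mod 1453)
6^4 = (6^2)^2 ≡ 36^2 = 1296 ≡ 1296 (mod 1453)
6^8 = (6^4)^2 ≡ 1296^2 = 1679616 ≡ 1401 (mod 1453)
6^16 = (6^8)^2 ≡ 1401^2 = 1962801 ≡ 1251 (mod 1453)
6^25 = 6^16 · 6^8 · 6^1 ≡ 1251 · 1401 · 6 ≡ 545 (mod 1453).
So M = 545. Bob computes K = M^39 mod 1453.
545^1 ≡ 545 (mod 1453)
545^2 = (545^1)^2 ≡ 545^2 = 297025 ≡ 613 (mod 1453)
545^4 = (545^2)^2 ≡ 613^2 = 375769 ≡ 895 (mod 1453)
545^8 = (545^4)^2 ≡ 895^2 = 801025 ≡ 422 (mod 1453)
545^16 = (545^8)^2 ≡ 422^2 = 178084 ≡ 818 (mod 1453)
545^32 = (545^16)^2 ≡ 818^2 = 669124 ≡ 744 (mod 1453)
545^39 = 545^32 · 545^4 · 545^2 · 545^1 ≡ 744 · 895 · 613 · 545 ≡ 960 (mod 1453).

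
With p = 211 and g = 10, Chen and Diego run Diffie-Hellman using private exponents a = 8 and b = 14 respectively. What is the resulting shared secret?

Diego sends B = g^b mod p = 10^14 mod 211.
10^1 ≡ 10 (mod 211)
10^2 = (10^1)^2 ≡ 10^2 = 100 ≡ 100 (mod 211)
10^4 = (10^2)^2 ≡ 100^2 = 10000 ≡ 83 (mod 211)
10^8 = (10^4)^2 ≡ 83^2 = 6889 ≡ 137 (mod 211)
10^14 = 10^8 · 10^4 · 10^2 ≡ 137 · 83 · 100 ≡ 21 (mod 211).
So B = 21. Chen then computes K = B^a mod p = 21^8 mod 211.
21^1 ≡ 21 (mod 211)
21^2 = (21^1)^2 ≡ 21^2 = 441 ≡ 19 (mod 211)
21^4 = (21^2)^2 ≡ 19^2 = 361 ≡ 150 (mod 211)
21^8 = (21^4)^2 ≡ 150^2 = 22500 ≡ 134 (mod 211)

134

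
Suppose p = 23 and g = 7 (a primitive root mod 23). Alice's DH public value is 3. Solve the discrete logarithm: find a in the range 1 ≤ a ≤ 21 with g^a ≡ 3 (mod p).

2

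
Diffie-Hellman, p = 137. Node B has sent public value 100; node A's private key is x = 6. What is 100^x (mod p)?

136

Shared key K = 100^6 mod 137.
100^1 ≡ 100 (mod 137)
100^2 = (100^1)^2 ≡ 100^2 = 10000 ≡ 136 (mod 137)
100^4 = (100^2)^2 ≡ 136^2 = 18496 ≡ 1 (mod 137)
100^6 = 100^4 · 100^2 ≡ 1 · 136 ≡ 136 (mod 137).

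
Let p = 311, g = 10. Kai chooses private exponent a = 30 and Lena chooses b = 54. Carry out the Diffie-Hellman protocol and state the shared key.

140

Lena sends B = g^b mod p = 10^54 mod 311.
10^1 ≡ 10 (mod 311)
10^2 = (10^1)^2 ≡ 10^2 = 100 ≡ 100 (mod 311)
10^4 = (10^2)^2 ≡ 100^2 = 10000 ≡ 48 (mod 311)
10^8 = (10^4)^2 ≡ 48^2 = 2304 ≡ 127 (mod 311)
10^16 = (10^8)^2 ≡ 127^2 = 16129 ≡ 268 (mod 311)
10^32 = (10^16)^2 ≡ 268^2 = 71824 ≡ 294 (mod 311)
10^54 = 10^32 · 10^16 · 10^4 · 10^2 ≡ 294 · 268 · 48 · 100 ≡ 98 (mod 311).
So B = 98. Kai then computes K = B^a mod p = 98^30 mod 311.
98^1 ≡ 98 (mod 311)
98^2 = (98^1)^2 ≡ 98^2 = 9604 ≡ 274 (mod 311)
98^4 = (98^2)^2 ≡ 274^2 = 75076 ≡ 125 (mod 311)
98^8 = (98^4)^2 ≡ 125^2 = 15625 ≡ 75 (mod 311)
98^16 = (98^8)^2 ≡ 75^2 = 5625 ≡ 27 (mod 311)
98^30 = 98^16 · 98^8 · 98^4 · 98^2 ≡ 27 · 75 · 125 · 274 ≡ 140 (mod 311).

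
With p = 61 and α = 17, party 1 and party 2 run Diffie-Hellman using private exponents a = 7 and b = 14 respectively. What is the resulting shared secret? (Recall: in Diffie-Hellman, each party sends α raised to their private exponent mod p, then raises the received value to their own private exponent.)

39

Party 2 sends B = α^b mod p = 17^14 mod 61.
17^1 ≡ 17 (mod 61)
17^2 = (17^1)^2 ≡ 17^2 = 289 ≡ 45 (mod 61)
17^4 = (17^2)^2 ≡ 45^2 = 2025 ≡ 12 (mod 61)
17^8 = (17^4)^2 ≡ 12^2 = 144 ≡ 22 (mod 61)
17^14 = 17^8 · 17^4 · 17^2 ≡ 22 · 12 · 45 ≡ 46 (mod 61).
So B = 46. Party 1 then computes K = B^a mod p = 46^7 mod 61.
46^1 ≡ 46 (mod 61)
46^2 = (46^1)^2 ≡ 46^2 = 2116 ≡ 42 (mod 61)
46^4 = (46^2)^2 ≡ 42^2 = 1764 ≡ 56 (mod 61)
46^7 = 46^4 · 46^2 · 46^1 ≡ 56 · 42 · 46 ≡ 39 (mod 61).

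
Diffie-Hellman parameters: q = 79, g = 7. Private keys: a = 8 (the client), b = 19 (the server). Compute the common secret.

The client sends A = g^a mod q = 7^8 mod 79.
7^1 ≡ 7 (mod 79)
7^2 = (7^1)^2 ≡ 7^2 = 49 ≡ 49 (mod 79)
7^4 = (7^2)^2 ≡ 49^2 = 2401 ≡ 31 (mod 79)
7^8 = (7^4)^2 ≡ 31^2 = 961 ≡ 13 (mod 79)
So A = 13. The server then computes K = A^b mod q = 13^19 mod 79.
13^1 ≡ 13 (mod 79)
13^2 = (13^1)^2 ≡ 13^2 = 169 ≡ 11 (mod 79)
13^4 = (13^2)^2 ≡ 11^2 = 121 ≡ 42 (mod 79)
13^8 = (13^4)^2 ≡ 42^2 = 1764 ≡ 26 (mod 79)
13^16 = (13^8)^2 ≡ 26^2 = 676 ≡ 44 (mod 79)
13^19 = 13^16 · 13^2 · 13^1 ≡ 44 · 11 · 13 ≡ 51 (mod 79).

51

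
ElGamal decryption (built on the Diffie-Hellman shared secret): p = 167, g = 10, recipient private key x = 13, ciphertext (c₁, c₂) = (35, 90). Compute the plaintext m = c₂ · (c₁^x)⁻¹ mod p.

133

Shared mask s = c₁^x mod p = 35^13 mod 167.
35^1 ≡ 35 (mod 167)
35^2 = (35^1)^2 ≡ 35^2 = 1225 ≡ 56 (mod 167)
35^4 = (35^2)^2 ≡ 56^2 = 3136 ≡ 130 (mod 167)
35^8 = (35^4)^2 ≡ 130^2 = 16900 ≡ 33 (mod 167)
35^13 = 35^8 · 35^4 · 35^1 ≡ 33 · 130 · 35 ≡ 17 (mod 167).
So s = 17; s⁻¹ ≡ 59 (mod 167).
m = c₂ · s⁻¹ mod 167 = 90 · 59 mod 167 = 133.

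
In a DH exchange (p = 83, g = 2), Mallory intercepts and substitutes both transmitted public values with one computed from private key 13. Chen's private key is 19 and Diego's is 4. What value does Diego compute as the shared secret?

27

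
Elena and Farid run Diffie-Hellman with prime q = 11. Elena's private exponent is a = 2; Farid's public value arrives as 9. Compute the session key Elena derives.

4

Shared key K = 9^2 mod 11.
9^1 ≡ 9 (mod 11)
9^2 = (9^1)^2 ≡ 9^2 = 81 ≡ 4 (mod 11)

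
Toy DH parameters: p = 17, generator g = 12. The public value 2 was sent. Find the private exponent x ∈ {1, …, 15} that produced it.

Try successive powers of 12 modulo 17:
12^1 ≡ 12
12^2 ≡ 8
12^3 ≡ 11
12^4 ≡ 13
12^5 ≡ 3
12^6 ≡ 2
Found: x = 6.

6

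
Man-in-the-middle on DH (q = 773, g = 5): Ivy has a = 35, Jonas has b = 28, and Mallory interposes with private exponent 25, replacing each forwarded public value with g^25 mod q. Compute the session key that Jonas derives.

Jonas receives Mallory's public value M = 5^25 mod 773 instead of the honest one.
5^1 ≡ 5 (mod 773)
5^2 = (5^1)^2 ≡ 5^2 = 25 ≡ 25 (mod 773)
5^4 = (5^2)^2 ≡ 25^2 = 625 ≡ 625 (mod 773)
5^8 = (5^4)^2 ≡ 625^2 = 390625 ≡ 260 (mod 773)
5^16 = (5^8)^2 ≡ 260^2 = 67600 ≡ 349 (mod 773)
5^25 = 5^16 · 5^8 · 5^1 ≡ 349 · 260 · 5 ≡ 722 (mod 773).
So M = 722. Jonas computes K = M^28 mod 773.
722^1 ≡ 722 (mod 773)
722^2 = (722^1)^2 ≡ 722^2 = 521284 ≡ 282 (mod 773)
722^4 = (722^2)^2 ≡ 282^2 = 79524 ≡ 678 (mod 773)
722^8 = (722^4)^2 ≡ 678^2 = 459684 ≡ 522 (mod 773)
722^16 = (722^8)^2 ≡ 522^2 = 272484 ≡ 388 (mod 773)
722^28 = 722^16 · 722^8 · 722^4 ≡ 388 · 522 · 678 ≡ 596 (mod 773).

596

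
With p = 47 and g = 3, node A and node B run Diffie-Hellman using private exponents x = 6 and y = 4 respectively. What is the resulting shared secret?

3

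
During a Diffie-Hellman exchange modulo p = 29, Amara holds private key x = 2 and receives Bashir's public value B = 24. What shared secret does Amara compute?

Shared key K = 24^2 mod 29.
24^1 ≡ 24 (mod 29)
24^2 = (24^1)^2 ≡ 24^2 = 576 ≡ 25 (mod 29)

25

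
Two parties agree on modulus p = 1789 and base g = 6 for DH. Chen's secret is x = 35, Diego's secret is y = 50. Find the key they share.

Chen sends A = g^x mod p = 6^35 mod 1789.
6^1 ≡ 6 (mod 1789)
6^2 = (6^1)^2 ≡ 6^2 = 36 ≡ 36 (mod 1789)
6^4 = (6^2)^2 ≡ 36^2 = 1296 ≡ 1296 (mod 1789)
6^8 = (6^4)^2 ≡ 1296^2 = 1679616 ≡ 1534 (mod 1789)
6^16 = (6^8)^2 ≡ 1534^2 = 2353156 ≡ 621 (mod 1789)
6^32 = (6^16)^2 ≡ 621^2 = 385641 ≡ 1006 (mod 1789)
6^35 = 6^32 · 6^2 · 6^1 ≡ 1006 · 36 · 6 ≡ 827 (mod 1789).
So A = 827. Diego then computes K = A^y mod p = 827^50 mod 1789.
827^1 ≡ 827 (mod 1789)
827^2 = (827^1)^2 ≡ 827^2 = 683929 ≡ 531 (mod 1789)
827^4 = (827^2)^2 ≡ 531^2 = 281961 ≡ 1088 (mod 1789)
827^8 = (827^4)^2 ≡ 1088^2 = 1183744 ≡ 1215 (mod 1789)
827^16 = (827^8)^2 ≡ 1215^2 = 1476225 ≡ 300 (mod 1789)
827^32 = (827^16)^2 ≡ 300^2 = 90000 ≡ 550 (mod 1789)
827^50 = 827^32 · 827^16 · 827^2 ≡ 550 · 300 · 531 ≡ 514 (mod 1789).

514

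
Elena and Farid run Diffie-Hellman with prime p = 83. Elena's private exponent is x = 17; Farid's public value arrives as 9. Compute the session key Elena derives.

63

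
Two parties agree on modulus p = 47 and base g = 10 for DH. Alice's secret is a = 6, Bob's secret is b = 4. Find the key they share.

Alice sends A = g^a mod p = 10^6 mod 47.
10^1 ≡ 10 (mod 47)
10^2 = (10^1)^2 ≡ 10^2 = 100 ≡ 6 (mod 47)
10^4 = (10^2)^2 ≡ 6^2 = 36 ≡ 36 (mod 47)
10^6 = 10^4 · 10^2 ≡ 36 · 6 ≡ 28 (mod 47).
So A = 28. Bob then computes K = A^b mod p = 28^4 mod 47.
28^1 ≡ 28 (mod 47)
28^2 = (28^1)^2 ≡ 28^2 = 784 ≡ 32 (mod 47)
28^4 = (28^2)^2 ≡ 32^2 = 1024 ≡ 37 (mod 47)

37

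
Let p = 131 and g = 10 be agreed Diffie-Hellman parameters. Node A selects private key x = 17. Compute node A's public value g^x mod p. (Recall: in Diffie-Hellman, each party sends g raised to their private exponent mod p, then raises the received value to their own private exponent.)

26

Public value = 10^17 mod 131.
10^1 ≡ 10 (mod 131)
10^2 = (10^1)^2 ≡ 10^2 = 100 ≡ 100 (mod 131)
10^4 = (10^2)^2 ≡ 100^2 = 10000 ≡ 44 (mod 131)
10^8 = (10^4)^2 ≡ 44^2 = 1936 ≡ 102 (mod 131)
10^16 = (10^8)^2 ≡ 102^2 = 10404 ≡ 55 (mod 131)
10^17 = 10^16 · 10^1 ≡ 55 · 10 ≡ 26 (mod 131).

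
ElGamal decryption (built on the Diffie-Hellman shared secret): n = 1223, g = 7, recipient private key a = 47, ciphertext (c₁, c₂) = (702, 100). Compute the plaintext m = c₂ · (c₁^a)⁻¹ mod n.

Shared mask s = c₁^a mod n = 702^47 mod 1223.
702^1 ≡ 702 (mod 1223)
702^2 = (702^1)^2 ≡ 702^2 = 492804 ≡ 1158 (mod 1223)
702^4 = (702^2)^2 ≡ 1158^2 = 1340964 ≡ 556 (mod 1223)
702^8 = (702^4)^2 ≡ 556^2 = 309136 ≡ 940 (mod 1223)
702^16 = (702^8)^2 ≡ 940^2 = 883600 ≡ 594 (mod 1223)
702^32 = (702^16)^2 ≡ 594^2 = 352836 ≡ 612 (mod 1223)
702^47 = 702^32 · 702^8 · 702^4 · 702^2 · 702^1 ≡ 612 · 940 · 556 · 1158 · 702 ≡ 706 (mod 1223).
So s = 706; s⁻¹ ≡ 1003 (mod 1223).
m = c₂ · s⁻¹ mod 1223 = 100 · 1003 mod 1223 = 14.

14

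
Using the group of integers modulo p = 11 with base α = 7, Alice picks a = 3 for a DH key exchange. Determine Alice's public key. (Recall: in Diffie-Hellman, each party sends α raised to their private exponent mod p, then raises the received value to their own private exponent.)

Public value = 7^3 mod 11.
7^1 ≡ 7 (mod 11)
7^2 = (7^1)^2 ≡ 7^2 = 49 ≡ 5 (mod 11)
7^3 = 7^2 · 7^1 ≡ 5 · 7 ≡ 2 (mod 11).

2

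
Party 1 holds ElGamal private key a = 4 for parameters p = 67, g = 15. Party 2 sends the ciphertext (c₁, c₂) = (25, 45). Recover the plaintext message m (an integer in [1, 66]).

3

Shared mask s = c₁^a mod p = 25^4 mod 67.
25^1 ≡ 25 (mod 67)
25^2 = (25^1)^2 ≡ 25^2 = 625 ≡ 22 (mod 67)
25^4 = (25^2)^2 ≡ 22^2 = 484 ≡ 15 (mod 67)
So s = 15; s⁻¹ ≡ 9 (mod 67).
m = c₂ · s⁻¹ mod 67 = 45 · 9 mod 67 = 3.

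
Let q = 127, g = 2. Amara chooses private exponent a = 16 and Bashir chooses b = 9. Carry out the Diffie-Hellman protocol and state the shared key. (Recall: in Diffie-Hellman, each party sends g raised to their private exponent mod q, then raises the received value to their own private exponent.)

16

Bashir sends B = g^b mod q = 2^9 mod 127.
2^1 ≡ 2 (mod 127)
2^2 = (2^1)^2 ≡ 2^2 = 4 ≡ 4 (mod 127)
2^4 = (2^2)^2 ≡ 4^2 = 16 ≡ 16 (mod 127)
2^8 = (2^4)^2 ≡ 16^2 = 256 ≡ 2 (mod 127)
2^9 = 2^8 · 2^1 ≡ 2 · 2 ≡ 4 (mod 127).
So B = 4. Amara then computes K = B^a mod q = 4^16 mod 127.
4^1 ≡ 4 (mod 127)
4^2 = (4^1)^2 ≡ 4^2 = 16 ≡ 16 (mod 127)
4^4 = (4^2)^2 ≡ 16^2 = 256 ≡ 2 (mod 127)
4^8 = (4^4)^2 ≡ 2^2 = 4 ≡ 4 (mod 127)
4^16 = (4^8)^2 ≡ 4^2 = 16 ≡ 16 (mod 127)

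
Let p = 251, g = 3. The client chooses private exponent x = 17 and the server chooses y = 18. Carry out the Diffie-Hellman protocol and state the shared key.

15

The client sends A = g^x mod p = 3^17 mod 251.
3^1 ≡ 3 (mod 251)
3^2 = (3^1)^2 ≡ 3^2 = 9 ≡ 9 (mod 251)
3^4 = (3^2)^2 ≡ 9^2 = 81 ≡ 81 (mod 251)
3^8 = (3^4)^2 ≡ 81^2 = 6561 ≡ 35 (mod 251)
3^16 = (3^8)^2 ≡ 35^2 = 1225 ≡ 221 (mod 251)
3^17 = 3^16 · 3^1 ≡ 221 · 3 ≡ 161 (mod 251).
So A = 161. The server then computes K = A^y mod p = 161^18 mod 251.
161^1 ≡ 161 (mod 251)
161^2 = (161^1)^2 ≡ 161^2 = 25921 ≡ 68 (mod 251)
161^4 = (161^2)^2 ≡ 68^2 = 4624 ≡ 106 (mod 251)
161^8 = (161^4)^2 ≡ 106^2 = 11236 ≡ 192 (mod 251)
161^16 = (161^8)^2 ≡ 192^2 = 36864 ≡ 218 (mod 251)
161^18 = 161^16 · 161^2 ≡ 218 · 68 ≡ 15 (mod 251).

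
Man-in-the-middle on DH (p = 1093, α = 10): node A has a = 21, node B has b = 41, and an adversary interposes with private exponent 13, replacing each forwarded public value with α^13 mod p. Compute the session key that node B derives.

Node B receives an adversary's public value M = 10^13 mod 1093 instead of the honest one.
10^1 ≡ 10 (mod 1093)
10^2 = (10^1)^2 ≡ 10^2 = 100 ≡ 100 (mod 1093)
10^4 = (10^2)^2 ≡ 100^2 = 10000 ≡ 163 (mod 1093)
10^8 = (10^4)^2 ≡ 163^2 = 26569 ≡ 337 (mod 1093)
10^13 = 10^8 · 10^4 · 10^1 ≡ 337 · 163 · 10 ≡ 624 (mod 1093).
So M = 624. Node B computes K = M^41 mod 1093.
624^1 ≡ 624 (mod 1093)
624^2 = (624^1)^2 ≡ 624^2 = 389376 ≡ 268 (mod 1093)
624^4 = (624^2)^2 ≡ 268^2 = 71824 ≡ 779 (mod 1093)
624^8 = (624^4)^2 ≡ 779^2 = 606841 ≡ 226 (mod 1093)
624^16 = (624^8)^2 ≡ 226^2 = 51076 ≡ 798 (mod 1093)
624^32 = (624^16)^2 ≡ 798^2 = 636804 ≡ 678 (mod 1093)
624^41 = 624^32 · 624^8 · 624^1 ≡ 678 · 226 · 624 ≡ 818 (mod 1093).

818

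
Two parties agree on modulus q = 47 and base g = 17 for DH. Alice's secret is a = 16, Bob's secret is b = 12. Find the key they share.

Bob sends B = g^b mod q = 17^12 mod 47.
17^1 ≡ 17 (mod 47)
17^2 = (17^1)^2 ≡ 17^2 = 289 ≡ 7 (mod 47)
17^4 = (17^2)^2 ≡ 7^2 = 49 ≡ 2 (mod 47)
17^8 = (17^4)^2 ≡ 2^2 = 4 ≡ 4 (mod 47)
17^12 = 17^8 · 17^4 ≡ 4 · 2 ≡ 8 (mod 47).
So B = 8. Alice then computes K = B^a mod q = 8^16 mod 47.
8^1 ≡ 8 (mod 47)
8^2 = (8^1)^2 ≡ 8^2 = 64 ≡ 17 (mod 47)
8^4 = (8^2)^2 ≡ 17^2 = 289 ≡ 7 (mod 47)
8^8 = (8^4)^2 ≡ 7^2 = 49 ≡ 2 (mod 47)
8^16 = (8^8)^2 ≡ 2^2 = 4 ≡ 4 (mod 47)

4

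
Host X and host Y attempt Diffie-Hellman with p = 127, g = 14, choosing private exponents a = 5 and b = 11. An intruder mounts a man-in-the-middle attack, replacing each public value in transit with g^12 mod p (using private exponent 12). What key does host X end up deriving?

94

Host X receives an intruder's public value M = 14^12 mod 127 instead of the honest one.
14^1 ≡ 14 (mod 127)
14^2 = (14^1)^2 ≡ 14^2 = 196 ≡ 69 (mod 127)
14^4 = (14^2)^2 ≡ 69^2 = 4761 ≡ 62 (mod 127)
14^8 = (14^4)^2 ≡ 62^2 = 3844 ≡ 34 (mod 127)
14^12 = 14^8 · 14^4 ≡ 34 · 62 ≡ 76 (mod 127).
So M = 76. Host X computes K = M^5 mod 127.
76^1 ≡ 76 (mod 127)
76^2 = (76^1)^2 ≡ 76^2 = 5776 ≡ 61 (mod 127)
76^4 = (76^2)^2 ≡ 61^2 = 3721 ≡ 38 (mod 127)
76^5 = 76^4 · 76^1 ≡ 38 · 76 ≡ 94 (mod 127).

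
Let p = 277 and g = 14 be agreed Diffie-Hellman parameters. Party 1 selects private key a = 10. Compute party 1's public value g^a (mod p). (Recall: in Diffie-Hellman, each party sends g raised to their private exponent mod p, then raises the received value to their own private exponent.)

189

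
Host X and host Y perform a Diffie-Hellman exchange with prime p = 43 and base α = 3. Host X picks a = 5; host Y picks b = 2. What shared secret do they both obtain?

Host X sends A = α^a mod p = 3^5 mod 43.
3^1 ≡ 3 (mod 43)
3^2 = (3^1)^2 ≡ 3^2 = 9 ≡ 9 (mod 43)
3^4 = (3^2)^2 ≡ 9^2 = 81 ≡ 38 (mod 43)
3^5 = 3^4 · 3^1 ≡ 38 · 3 ≡ 28 (mod 43).
So A = 28. Host Y then computes K = A^b mod p = 28^2 mod 43.
28^1 ≡ 28 (mod 43)
28^2 = (28^1)^2 ≡ 28^2 = 784 ≡ 10 (mod 43)

10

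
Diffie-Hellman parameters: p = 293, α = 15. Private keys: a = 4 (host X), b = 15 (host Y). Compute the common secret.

126

Host X sends A = α^a mod p = 15^4 mod 293.
15^1 ≡ 15 (mod 293)
15^2 = (15^1)^2 ≡ 15^2 = 225 ≡ 225 (mod 293)
15^4 = (15^2)^2 ≡ 225^2 = 50625 ≡ 229 (mod 293)
So A = 229. Host Y then computes K = A^b mod p = 229^15 mod 293.
229^1 ≡ 229 (mod 293)
229^2 = (229^1)^2 ≡ 229^2 = 52441 ≡ 287 (mod 293)
229^4 = (229^2)^2 ≡ 287^2 = 82369 ≡ 36 (mod 293)
229^8 = (229^4)^2 ≡ 36^2 = 1296 ≡ 124 (mod 293)
229^15 = 229^8 · 229^4 · 229^2 · 229^1 ≡ 124 · 36 · 287 · 229 ≡ 126 (mod 293).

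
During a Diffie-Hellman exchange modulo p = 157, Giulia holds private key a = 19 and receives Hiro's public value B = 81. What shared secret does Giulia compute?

35

Shared key K = 81^19 mod 157.
81^1 ≡ 81 (mod 157)
81^2 = (81^1)^2 ≡ 81^2 = 6561 ≡ 124 (mod 157)
81^4 = (81^2)^2 ≡ 124^2 = 15376 ≡ 147 (mod 157)
81^8 = (81^4)^2 ≡ 147^2 = 21609 ≡ 100 (mod 157)
81^16 = (81^8)^2 ≡ 100^2 = 10000 ≡ 109 (mod 157)
81^19 = 81^16 · 81^2 · 81^1 ≡ 109 · 124 · 81 ≡ 35 (mod 157).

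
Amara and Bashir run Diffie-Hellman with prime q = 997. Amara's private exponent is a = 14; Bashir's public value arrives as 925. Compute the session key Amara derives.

Shared key K = 925^14 mod 997.
925^1 ≡ 925 (mod 997)
925^2 = (925^1)^2 ≡ 925^2 = 855625 ≡ 199 (mod 997)
925^4 = (925^2)^2 ≡ 199^2 = 39601 ≡ 718 (mod 997)
925^8 = (925^4)^2 ≡ 718^2 = 515524 ≡ 75 (mod 997)
925^14 = 925^8 · 925^4 · 925^2 ≡ 75 · 718 · 199 ≡ 394 (mod 997).

394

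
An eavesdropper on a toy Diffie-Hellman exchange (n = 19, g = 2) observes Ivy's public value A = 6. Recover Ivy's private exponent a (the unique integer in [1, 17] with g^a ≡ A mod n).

14

Try successive powers of 2 modulo 19:
2^1 ≡ 2
2^2 ≡ 4
2^3 ≡ 8
2^4 ≡ 16
2^5 ≡ 13
2^6 ≡ 7
2^7 ≡ 14
2^8 ≡ 9
2^9 ≡ 18
2^10 ≡ 17
2^11 ≡ 15
2^12 ≡ 11
2^13 ≡ 3
2^14 ≡ 6
Found: a = 14.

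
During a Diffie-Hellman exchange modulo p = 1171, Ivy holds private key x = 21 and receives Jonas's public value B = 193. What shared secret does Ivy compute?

177

Shared key K = 193^21 mod 1171.
193^1 ≡ 193 (mod 1171)
193^2 = (193^1)^2 ≡ 193^2 = 37249 ≡ 948 (mod 1171)
193^4 = (193^2)^2 ≡ 948^2 = 898704 ≡ 547 (mod 1171)
193^8 = (193^4)^2 ≡ 547^2 = 299209 ≡ 604 (mod 1171)
193^16 = (193^8)^2 ≡ 604^2 = 364816 ≡ 635 (mod 1171)
193^21 = 193^16 · 193^4 · 193^1 ≡ 635 · 547 · 193 ≡ 177 (mod 1171).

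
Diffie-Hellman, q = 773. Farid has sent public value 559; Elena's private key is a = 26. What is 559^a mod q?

121

Shared key K = 559^26 mod 773.
559^1 ≡ 559 (mod 773)
559^2 = (559^1)^2 ≡ 559^2 = 312481 ≡ 189 (mod 773)
559^4 = (559^2)^2 ≡ 189^2 = 35721 ≡ 163 (mod 773)
559^8 = (559^4)^2 ≡ 163^2 = 26569 ≡ 287 (mod 773)
559^16 = (559^8)^2 ≡ 287^2 = 82369 ≡ 431 (mod 773)
559^26 = 559^16 · 559^8 · 559^2 ≡ 431 · 287 · 189 ≡ 121 (mod 773).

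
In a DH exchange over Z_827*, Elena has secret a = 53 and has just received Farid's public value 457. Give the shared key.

Shared key K = 457^53 mod 827.
457^1 ≡ 457 (mod 827)
457^2 = (457^1)^2 ≡ 457^2 = 208849 ≡ 445 (mod 827)
457^4 = (457^2)^2 ≡ 445^2 = 198025 ≡ 372 (mod 827)
457^8 = (457^4)^2 ≡ 372^2 = 138384 ≡ 275 (mod 827)
457^16 = (457^8)^2 ≡ 275^2 = 75625 ≡ 368 (mod 827)
457^32 = (457^16)^2 ≡ 368^2 = 135424 ≡ 623 (mod 827)
457^53 = 457^32 · 457^16 · 457^4 · 457^1 ≡ 623 · 368 · 372 · 457 ≡ 757 (mod 827).

757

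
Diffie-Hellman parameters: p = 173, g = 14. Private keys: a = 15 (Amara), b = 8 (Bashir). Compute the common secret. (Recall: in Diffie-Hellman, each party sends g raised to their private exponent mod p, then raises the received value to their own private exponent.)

Amara sends A = g^a mod p = 14^15 mod 173.
14^1 ≡ 14 (mod 173)
14^2 = (14^1)^2 ≡ 14^2 = 196 ≡ 23 (mod 173)
14^4 = (14^2)^2 ≡ 23^2 = 529 ≡ 10 (mod 173)
14^8 = (14^4)^2 ≡ 10^2 = 100 ≡ 100 (mod 173)
14^15 = 14^8 · 14^4 · 14^2 · 14^1 ≡ 100 · 10 · 23 · 14 ≡ 47 (mod 173).
So A = 47. Bashir then computes K = A^b mod p = 47^8 mod 173.
47^1 ≡ 47 (mod 173)
47^2 = (47^1)^2 ≡ 47^2 = 2209 ≡ 133 (mod 173)
47^4 = (47^2)^2 ≡ 133^2 = 17689 ≡ 43 (mod 173)
47^8 = (47^4)^2 ≡ 43^2 = 1849 ≡ 119 (mod 173)

119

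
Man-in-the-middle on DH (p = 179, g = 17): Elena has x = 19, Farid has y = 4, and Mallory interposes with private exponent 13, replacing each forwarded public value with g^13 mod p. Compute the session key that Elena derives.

Elena receives Mallory's public value M = 17^13 mod 179 instead of the honest one.
17^1 ≡ 17 (mod 179)
17^2 = (17^1)^2 ≡ 17^2 = 289 ≡ 110 (mod 179)
17^4 = (17^2)^2 ≡ 110^2 = 12100 ≡ 107 (mod 179)
17^8 = (17^4)^2 ≡ 107^2 = 11449 ≡ 172 (mod 179)
17^13 = 17^8 · 17^4 · 17^1 ≡ 172 · 107 · 17 ≡ 155 (mod 179).
So M = 155. Elena computes K = M^19 mod 179.
155^1 ≡ 155 (mod 179)
155^2 = (155^1)^2 ≡ 155^2 = 24025 ≡ 39 (mod 179)
155^4 = (155^2)^2 ≡ 39^2 = 1521 ≡ 89 (mod 179)
155^8 = (155^4)^2 ≡ 89^2 = 7921 ≡ 45 (mod 179)
155^16 = (155^8)^2 ≡ 45^2 = 2025 ≡ 56 (mod 179)
155^19 = 155^16 · 155^2 · 155^1 ≡ 56 · 39 · 155 ≡ 31 (mod 179).

31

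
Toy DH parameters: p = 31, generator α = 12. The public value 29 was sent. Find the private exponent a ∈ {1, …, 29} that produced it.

21

Try successive powers of 12 modulo 31:
12^1 ≡ 12
12^2 ≡ 20
12^3 ≡ 23
12^4 ≡ 28
12^5 ≡ 26
12^6 ≡ 2
12^7 ≡ 24
12^8 ≡ 9
12^9 ≡ 15
12^10 ≡ 25
12^11 ≡ 21
12^12 ≡ 4
12^13 ≡ 17
12^14 ≡ 18
12^15 ≡ 30
12^16 ≡ 19
12^17 ≡ 11
12^18 ≡ 8
12^19 ≡ 3
12^20 ≡ 5
12^21 ≡ 29
Found: a = 21.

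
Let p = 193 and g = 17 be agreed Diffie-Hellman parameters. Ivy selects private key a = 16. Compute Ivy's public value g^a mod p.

144

Public value = 17^16 mod 193.
17^1 ≡ 17 (mod 193)
17^2 = (17^1)^2 ≡ 17^2 = 289 ≡ 96 (mod 193)
17^4 = (17^2)^2 ≡ 96^2 = 9216 ≡ 145 (mod 193)
17^8 = (17^4)^2 ≡ 145^2 = 21025 ≡ 181 (mod 193)
17^16 = (17^8)^2 ≡ 181^2 = 32761 ≡ 144 (mod 193)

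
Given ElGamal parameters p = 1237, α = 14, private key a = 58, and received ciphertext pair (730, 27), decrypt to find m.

436

Shared mask s = c₁^a mod p = 730^58 mod 1237.
730^1 ≡ 730 (mod 1237)
730^2 = (730^1)^2 ≡ 730^2 = 532900 ≡ 990 (mod 1237)
730^4 = (730^2)^2 ≡ 990^2 = 980100 ≡ 396 (mod 1237)
730^8 = (730^4)^2 ≡ 396^2 = 156816 ≡ 954 (mod 1237)
730^16 = (730^8)^2 ≡ 954^2 = 910116 ≡ 921 (mod 1237)
730^32 = (730^16)^2 ≡ 921^2 = 848241 ≡ 896 (mod 1237)
730^58 = 730^32 · 730^16 · 730^8 · 730^2 ≡ 896 · 921 · 954 · 990 ≡ 820 (mod 1237).
So s = 820; s⁻¹ ≡ 795 (mod 1237).
m = c₂ · s⁻¹ mod 1237 = 27 · 795 mod 1237 = 436.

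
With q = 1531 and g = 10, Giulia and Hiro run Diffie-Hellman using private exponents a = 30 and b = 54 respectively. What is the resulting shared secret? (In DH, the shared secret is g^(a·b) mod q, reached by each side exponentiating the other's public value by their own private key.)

Giulia sends A = g^a mod q = 10^30 mod 1531.
10^1 ≡ 10 (mod 1531)
10^2 = (10^1)^2 ≡ 10^2 = 100 ≡ 100 (mod 1531)
10^4 = (10^2)^2 ≡ 100^2 = 10000 ≡ 814 (mod 1531)
10^8 = (10^4)^2 ≡ 814^2 = 662596 ≡ 1204 (mod 1531)
10^16 = (10^8)^2 ≡ 1204^2 = 1449616 ≡ 1290 (mod 1531)
10^30 = 10^16 · 10^8 · 10^4 · 10^2 ≡ 1290 · 1204 · 814 · 100 ≡ 1331 (mod 1531).
So A = 1331. Hiro then computes K = A^b mod q = 1331^54 mod 1531.
1331^1 ≡ 1331 (mod 1531)
1331^2 = (1331^1)^2 ≡ 1331^2 = 1771561 ≡ 194 (mod 1531)
1331^4 = (1331^2)^2 ≡ 194^2 = 37636 ≡ 892 (mod 1531)
1331^8 = (1331^4)^2 ≡ 892^2 = 795664 ≡ 1075 (mod 1531)
1331^16 = (1331^8)^2 ≡ 1075^2 = 1155625 ≡ 1251 (mod 1531)
1331^32 = (1331^16)^2 ≡ 1251^2 = 1565001 ≡ 319 (mod 1531)
1331^54 = 1331^32 · 1331^16 · 1331^4 · 1331^2 ≡ 319 · 1251 · 892 · 194 ≡ 1006 (mod 1531).

1006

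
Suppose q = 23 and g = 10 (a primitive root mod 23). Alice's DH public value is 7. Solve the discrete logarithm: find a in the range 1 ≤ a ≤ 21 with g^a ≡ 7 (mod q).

21

Try successive powers of 10 modulo 23:
10^1 ≡ 10
10^2 ≡ 8
10^3 ≡ 11
10^4 ≡ 18
10^5 ≡ 19
10^6 ≡ 6
10^7 ≡ 14
10^8 ≡ 2
10^9 ≡ 20
10^10 ≡ 16
10^11 ≡ 22
10^12 ≡ 13
10^13 ≡ 15
10^14 ≡ 12
10^15 ≡ 5
10^16 ≡ 4
10^17 ≡ 17
10^18 ≡ 9
10^19 ≡ 21
10^20 ≡ 3
10^21 ≡ 7
Found: a = 21.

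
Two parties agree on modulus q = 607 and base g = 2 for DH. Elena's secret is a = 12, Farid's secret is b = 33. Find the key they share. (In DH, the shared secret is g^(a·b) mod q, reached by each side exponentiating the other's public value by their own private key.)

Elena sends A = g^a mod q = 2^12 mod 607.
2^1 ≡ 2 (mod 607)
2^2 = (2^1)^2 ≡ 2^2 = 4 ≡ 4 (mod 607)
2^4 = (2^2)^2 ≡ 4^2 = 16 ≡ 16 (mod 607)
2^8 = (2^4)^2 ≡ 16^2 = 256 ≡ 256 (mod 607)
2^12 = 2^8 · 2^4 ≡ 256 · 16 ≡ 454 (mod 607).
So A = 454. Farid then computes K = A^b mod q = 454^33 mod 607.
454^1 ≡ 454 (mod 607)
454^2 = (454^1)^2 ≡ 454^2 = 206116 ≡ 343 (mod 607)
454^4 = (454^2)^2 ≡ 343^2 = 117649 ≡ 498 (mod 607)
454^8 = (454^4)^2 ≡ 498^2 = 248004 ≡ 348 (mod 607)
454^16 = (454^8)^2 ≡ 348^2 = 121104 ≡ 311 (mod 607)
454^32 = (454^16)^2 ≡ 311^2 = 96721 ≡ 208 (mod 607)
454^33 = 454^32 · 454^1 ≡ 208 · 454 ≡ 347 (mod 607).

347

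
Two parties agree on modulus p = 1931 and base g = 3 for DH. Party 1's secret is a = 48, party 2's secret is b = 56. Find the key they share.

Party 1 sends A = g^a mod p = 3^48 mod 1931.
3^1 ≡ 3 (mod 1931)
3^2 = (3^1)^2 ≡ 3^2 = 9 ≡ 9 (mod 1931)
3^4 = (3^2)^2 ≡ 9^2 = 81 ≡ 81 (mod 1931)
3^8 = (3^4)^2 ≡ 81^2 = 6561 ≡ 768 (mod 1931)
3^16 = (3^8)^2 ≡ 768^2 = 589824 ≡ 869 (mod 1931)
3^32 = (3^16)^2 ≡ 869^2 = 755161 ≡ 140 (mod 1931)
3^48 = 3^32 · 3^16 ≡ 140 · 869 ≡ 7 (mod 1931).
So A = 7. Party 2 then computes K = A^b mod p = 7^56 mod 1931.
7^1 ≡ 7 (mod 1931)
7^2 = (7^1)^2 ≡ 7^2 = 49 ≡ 49 (mod 1931)
7^4 = (7^2)^2 ≡ 49^2 = 2401 ≡ 470 (mod 1931)
7^8 = (7^4)^2 ≡ 470^2 = 220900 ≡ 766 (mod 1931)
7^16 = (7^8)^2 ≡ 766^2 = 586756 ≡ 1663 (mod 1931)
7^32 = (7^16)^2 ≡ 1663^2 = 2765569 ≡ 377 (mod 1931)
7^56 = 7^32 · 7^16 · 7^8 ≡ 377 · 1663 · 766 ≡ 904 (mod 1931).

904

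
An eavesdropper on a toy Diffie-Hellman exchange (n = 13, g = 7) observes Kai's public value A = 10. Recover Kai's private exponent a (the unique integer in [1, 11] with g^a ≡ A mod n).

Try successive powers of 7 modulo 13:
7^1 ≡ 7
7^2 ≡ 10
Found: a = 2.

2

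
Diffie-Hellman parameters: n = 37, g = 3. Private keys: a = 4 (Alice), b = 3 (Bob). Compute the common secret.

Bob sends B = g^b mod n = 3^3 mod 37.
3^1 ≡ 3 (mod 37)
3^2 = (3^1)^2 ≡ 3^2 = 9 ≡ 9 (mod 37)
3^3 = 3^2 · 3^1 ≡ 9 · 3 ≡ 27 (mod 37).
So B = 27. Alice then computes K = B^a mod n = 27^4 mod 37.
27^1 ≡ 27 (mod 37)
27^2 = (27^1)^2 ≡ 27^2 = 729 ≡ 26 (mod 37)
27^4 = (27^2)^2 ≡ 26^2 = 676 ≡ 10 (mod 37)

10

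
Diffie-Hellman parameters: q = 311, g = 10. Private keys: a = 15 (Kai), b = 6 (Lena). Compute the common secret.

Lena sends B = g^b mod q = 10^6 mod 311.
10^1 ≡ 10 (mod 311)
10^2 = (10^1)^2 ≡ 10^2 = 100 ≡ 100 (mod 311)
10^4 = (10^2)^2 ≡ 100^2 = 10000 ≡ 48 (mod 311)
10^6 = 10^4 · 10^2 ≡ 48 · 100 ≡ 135 (mod 311).
So B = 135. Kai then computes K = B^a mod q = 135^15 mod 311.
135^1 ≡ 135 (mod 311)
135^2 = (135^1)^2 ≡ 135^2 = 18225 ≡ 187 (mod 311)
135^4 = (135^2)^2 ≡ 187^2 = 34969 ≡ 137 (mod 311)
135^8 = (135^4)^2 ≡ 137^2 = 18769 ≡ 109 (mod 311)
135^15 = 135^8 · 135^4 · 135^2 · 135^1 ≡ 109 · 137 · 187 · 135 ≡ 270 (mod 311).

270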